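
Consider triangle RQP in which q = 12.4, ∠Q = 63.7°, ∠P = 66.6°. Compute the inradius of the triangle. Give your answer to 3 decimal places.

3.368

The third angle is ∠R = 180° − ∠Q − ∠P = 49.70°.
Law of sines: r = q·sin R/sin Q ≈ 10.549.
Law of sines: p = q·sin P/sin Q ≈ 12.694.
Area = ½·q·r·sin P ≈ 60.025.
Semiperimeter s = (10.549+12.4+12.694)/2 = 17.822.
Inradius = area/s = 60.025/17.822 ≈ 3.3681.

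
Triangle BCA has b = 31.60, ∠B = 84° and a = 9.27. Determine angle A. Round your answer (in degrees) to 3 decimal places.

16.963

Law of sines: sin A = a·sin B/b ≈ 0.29175.
Since b ≥ a, only the acute value applies: ∠A ≈ 16.96°.
Then ∠C = 180° − ∠B − ∠A ≈ 79.04°.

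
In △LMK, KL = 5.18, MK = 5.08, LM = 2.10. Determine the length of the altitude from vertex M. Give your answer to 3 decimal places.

Semiperimeter s = (5.08 + 5.18 + 2.1)/2 = 6.18.
Heron's formula: area = √(6.18·1.1·1·4.08) ≈ 5.2665.
The altitude from M has length 2·area/KL ≈ 2.0334.

2.033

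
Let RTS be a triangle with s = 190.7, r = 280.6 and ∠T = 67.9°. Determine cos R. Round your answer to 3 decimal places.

cos R ≈ 0.311

By the law of cosines, t² = s² + r² − 2·s·r·cos T = 74839, so t ≈ 273.57.
Law of cosines again: cos R = (t² + s² − r²)/(2·t·s) ≈ 0.31119, so ∠R ≈ 71.87°.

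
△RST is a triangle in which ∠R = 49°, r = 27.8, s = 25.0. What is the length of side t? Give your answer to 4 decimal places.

36.8183

Law of sines: sin S = s·sin R/r ≈ 0.67870.
Since r ≥ s, only the acute value applies: ∠S ≈ 42.74°.
Then ∠T = 180° − ∠R − ∠S ≈ 88.26°.
Law of sines gives t = r·sin T/sin R ≈ 36.818.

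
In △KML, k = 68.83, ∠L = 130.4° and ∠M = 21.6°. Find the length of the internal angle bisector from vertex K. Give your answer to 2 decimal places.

t_K ≈ 70.61

The third angle is ∠K = 180° − ∠M − ∠L = 28.00°.
Law of sines: m = k·sin M/sin K ≈ 53.971.
Law of sines: l = k·sin L/sin K ≈ 111.65.
The bisector from K has length 2·m·l·cos(∠K/2)/(m+l) ≈ 70.606.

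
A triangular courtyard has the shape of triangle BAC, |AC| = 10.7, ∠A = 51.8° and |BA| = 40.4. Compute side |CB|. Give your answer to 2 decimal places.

By the law of cosines, |CB|² = |BA|² + |AC|² − 2·|BA|·|AC|·cos A = 1212, so |CB| ≈ 34.814.

34.81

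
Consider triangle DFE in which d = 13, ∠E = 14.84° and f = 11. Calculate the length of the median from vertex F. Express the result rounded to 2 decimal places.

By the law of cosines, e² = d² + f² − 2·d·f·cos E = 13.54, so e ≈ 3.6796.
Median from F: ½√(2·e² + 2·d² − f²) ≈ 7.8115.

m_F ≈ 7.81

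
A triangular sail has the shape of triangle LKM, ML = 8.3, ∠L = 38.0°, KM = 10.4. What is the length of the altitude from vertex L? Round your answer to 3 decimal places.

Law of sines: sin K = ML·sin L/KM ≈ 0.49135.
Since KM ≥ ML, only the acute value applies: ∠K ≈ 29.43°.
Then ∠M = 180° − ∠L − ∠K ≈ 112.57°.
Law of sines gives LK = KM·sin M/sin L ≈ 15.599.
Area = ½·KM·ML·sin M ≈ 39.854.
The altitude from L has length 2·area/KM ≈ 7.6643.

7.664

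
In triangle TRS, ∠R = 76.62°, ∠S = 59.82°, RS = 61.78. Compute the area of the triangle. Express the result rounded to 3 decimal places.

2328.969

The third angle is ∠T = 180° − ∠R − ∠S = 43.56°.
Law of sines: ST = RS·sin R/sin T ≈ 87.218.
Law of sines: TR = RS·sin S/sin T ≈ 77.499.
Area = ½·RS·ST·sin S ≈ 2329.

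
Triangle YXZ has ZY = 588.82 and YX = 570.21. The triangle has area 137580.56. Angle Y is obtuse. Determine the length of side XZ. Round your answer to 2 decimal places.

1027.93

From area = ½·ZY·YX·sin Y, we get sin Y = 2·area/(ZY·YX) ≈ 0.81954.
Taking the obtuse solution, ∠Y ≈ 2.181 rad.
Law of cosines then gives XZ ≈ 1027.9.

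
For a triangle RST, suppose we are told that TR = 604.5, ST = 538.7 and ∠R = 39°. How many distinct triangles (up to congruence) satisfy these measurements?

2

TR·sin R = 604.5·sin(39°) ≈ 380.4.
Since TR sin R < ST < TR (380.4 < 538.7 < 604.5), two triangles exist.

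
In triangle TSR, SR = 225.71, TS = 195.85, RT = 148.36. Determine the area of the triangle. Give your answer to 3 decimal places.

14335.891

Semiperimeter s = (225.71 + 148.36 + 195.85)/2 = 284.96.
Heron's formula: area = √(284.96·59.25·136.6·89.11) ≈ 14336.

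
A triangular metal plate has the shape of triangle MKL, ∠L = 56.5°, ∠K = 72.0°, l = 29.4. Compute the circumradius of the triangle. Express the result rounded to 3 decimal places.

17.628

The third angle is ∠M = 180° − ∠K − ∠L = 51.50°.
Law of sines: m = l·sin M/sin L ≈ 27.592.
Law of sines: k = l·sin K/sin L ≈ 33.531.
Circumradius = l/(2 sin L) ≈ 17.628.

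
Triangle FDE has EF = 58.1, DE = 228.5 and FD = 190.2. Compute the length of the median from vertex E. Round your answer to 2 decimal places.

Median from E: ½√(2·DE² + 2·EF² − FD²) ≈ 136.93.

m_E ≈ 136.93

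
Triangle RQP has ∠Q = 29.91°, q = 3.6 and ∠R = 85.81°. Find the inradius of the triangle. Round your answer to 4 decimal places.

The third angle is ∠P = 180° − ∠R − ∠Q = 64.28°.
Law of sines: r = q·sin R/sin Q ≈ 7.2004.
Law of sines: p = q·sin P/sin Q ≈ 6.5044.
Area = ½·q·r·sin P ≈ 11.677.
Semiperimeter s = (7.2004+3.6+6.5044)/2 = 8.6524.
Inradius = area/s = 11.677/8.6524 ≈ 1.3495.

1.3495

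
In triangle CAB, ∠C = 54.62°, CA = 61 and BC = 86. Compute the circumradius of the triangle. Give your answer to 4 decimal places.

43.5457

By the law of cosines, AB² = BC² + CA² − 2·BC·CA·cos C = 5042.2, so AB ≈ 71.008.
Area = ½·BC·CA·sin C ≈ 2138.6.
Circumradius = AB/(2 sin C) ≈ 43.546.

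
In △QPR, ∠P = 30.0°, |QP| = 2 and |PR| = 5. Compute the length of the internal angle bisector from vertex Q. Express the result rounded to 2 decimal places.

t_Q ≈ 1.01

By the law of cosines, |RQ|² = |QP|² + |PR|² − 2·|QP|·|PR|·cos P = 11.679, so |RQ| ≈ 3.4175.
Law of cosines again: cos Q = (|RQ|² + |QP|² − |PR|²)/(2·|RQ|·|QP|) ≈ -0.68182, so ∠Q ≈ 132.99°.
The bisector from Q has length 2·|RQ|·|QP|·cos(∠Q/2)/(|RQ|+|QP|) ≈ 1.0065.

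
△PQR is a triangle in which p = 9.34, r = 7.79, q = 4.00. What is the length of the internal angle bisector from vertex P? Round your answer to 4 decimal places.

3.4066

By the law of cosines, cos P = (q² + r² − p²) / (2·q·r) ≈ -0.16931, so ∠P ≈ 1.741 rad.
The bisector from P has length 2·q·r·cos(∠P/2)/(q+r) ≈ 3.4066.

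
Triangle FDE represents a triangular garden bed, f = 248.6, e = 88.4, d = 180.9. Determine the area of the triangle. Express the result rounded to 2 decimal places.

Semiperimeter s = (248.6 + 180.9 + 88.4)/2 = 258.95.
Heron's formula: area = √(258.95·10.35·78.05·170.55) ≈ 5973.

area ≈ 5972.97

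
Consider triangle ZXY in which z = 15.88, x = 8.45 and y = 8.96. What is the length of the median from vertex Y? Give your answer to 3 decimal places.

m_Y ≈ 11.905

Median from Y: ½√(2·z² + 2·x² − y²) ≈ 11.905.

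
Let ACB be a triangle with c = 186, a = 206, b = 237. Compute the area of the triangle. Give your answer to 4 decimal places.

Semiperimeter s = (206 + 186 + 237)/2 = 314.5.
Heron's formula: area = √(314.5·108.5·128.5·77.5) ≈ 18434.

area ≈ 18434.3407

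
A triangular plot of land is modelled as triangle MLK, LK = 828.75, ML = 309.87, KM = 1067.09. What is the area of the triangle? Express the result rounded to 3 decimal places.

Semiperimeter s = (828.75 + 1067.1 + 309.87)/2 = 1102.9.
Heron's formula: area = √(1102.9·274.11·35.765·792.99) ≈ 92593.

92593.241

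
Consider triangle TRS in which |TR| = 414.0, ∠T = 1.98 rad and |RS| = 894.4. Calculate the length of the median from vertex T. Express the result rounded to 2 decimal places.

306.17

Law of sines: sin S = |TR|·sin T/|RS| ≈ 0.42466.
Since |RS| ≥ |TR|, only the acute value applies: ∠S ≈ 0.439 rad.
Then ∠R = π − ∠T − ∠S ≈ 0.723 rad.
Law of sines gives |ST| = |RS|·sin R/sin T ≈ 645.02.
Median from T: ½√(2·|ST|² + 2·|TR|² − |RS|²) ≈ 306.17.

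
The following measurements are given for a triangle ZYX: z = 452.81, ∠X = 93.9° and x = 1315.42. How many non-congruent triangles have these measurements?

1

z·sin X = 452.81·sin(93.9°) ≈ 451.8.
Since ∠X is not acute, a triangle exists only if x > z; here x > z, so there is exactly one triangle.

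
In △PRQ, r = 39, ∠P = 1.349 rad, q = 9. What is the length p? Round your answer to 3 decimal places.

By the law of cosines, p² = r² + q² − 2·r·q·cos P = 1447.6, so p ≈ 38.047.

38.047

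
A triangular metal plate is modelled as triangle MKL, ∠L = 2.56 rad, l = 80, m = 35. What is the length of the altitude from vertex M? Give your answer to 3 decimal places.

h_M ≈ 26.594

Law of sines: sin M = m·sin L/l ≈ 0.24034.
Since l ≥ m, only the acute value applies: ∠M ≈ 0.243 rad.
Then ∠K = π − ∠L − ∠M ≈ 0.339 rad.
Law of sines gives k = l·sin K/sin L ≈ 48.409.
Area = ½·l·m·sin K ≈ 465.39.
The altitude from M has length 2·area/m ≈ 26.594.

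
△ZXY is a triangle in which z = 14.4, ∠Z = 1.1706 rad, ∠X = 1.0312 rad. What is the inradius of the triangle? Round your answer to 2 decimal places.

r ≈ 3.86

The third angle is ∠Y = π − ∠Z − ∠X = 0.9398 rad.
Law of sines: x = z·sin X/sin Z ≈ 13.414.
Law of sines: y = z·sin Y/sin Z ≈ 12.625.
Area = ½·z·x·sin Y ≈ 77.982.
Semiperimeter s = (14.4+13.414+12.625)/2 = 20.219.
Inradius = area/s = 77.982/20.219 ≈ 3.8568.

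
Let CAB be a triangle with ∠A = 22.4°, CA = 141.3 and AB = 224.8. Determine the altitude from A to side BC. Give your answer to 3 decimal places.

By the law of cosines, BC² = CA² + AB² − 2·CA·AB·cos A = 11766, so BC ≈ 108.47.
Area = ½·CA·AB·sin A ≈ 6052.2.
The altitude from A has length 2·area/BC ≈ 111.59.

h_A ≈ 111.592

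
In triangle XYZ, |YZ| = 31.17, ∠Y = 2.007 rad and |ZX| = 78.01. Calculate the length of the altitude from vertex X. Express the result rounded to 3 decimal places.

Law of sines: sin X = |YZ|·sin Y/|ZX| ≈ 0.36215.
Since |ZX| ≥ |YZ|, only the acute value applies: ∠X ≈ 0.371 rad.
Then ∠Z = π − ∠Y − ∠X ≈ 0.764 rad.
Law of sines gives |XY| = |ZX|·sin Z/sin Y ≈ 59.545.
Area = ½·|ZX|·|YZ|·sin Z ≈ 841.12.
The altitude from X has length 2·area/|YZ| ≈ 53.97.

h_X ≈ 53.970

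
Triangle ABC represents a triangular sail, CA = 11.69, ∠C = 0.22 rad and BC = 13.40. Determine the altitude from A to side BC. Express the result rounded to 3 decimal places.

2.551

By the law of cosines, AB² = BC² + CA² − 2·BC·CA·cos C = 10.475, so AB ≈ 3.2365.
Area = ½·BC·CA·sin C ≈ 17.092.
The altitude from A has length 2·area/BC ≈ 2.5511.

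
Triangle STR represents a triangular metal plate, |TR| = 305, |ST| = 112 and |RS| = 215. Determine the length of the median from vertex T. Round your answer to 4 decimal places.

Median from T: ½√(2·|ST|² + 2·|TR|² − |RS|²) ≈ 203.05.

203.0474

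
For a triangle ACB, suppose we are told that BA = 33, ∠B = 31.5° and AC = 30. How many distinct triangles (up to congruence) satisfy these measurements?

2

BA·sin B = 33·sin(31.5°) ≈ 17.24.
Since BA sin B < AC < BA (17.24 < 30 < 33), two triangles exist.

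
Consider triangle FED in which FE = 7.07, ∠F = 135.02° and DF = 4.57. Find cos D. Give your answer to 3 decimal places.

cos D ≈ 0.886

By the law of cosines, ED² = DF² + FE² − 2·DF·FE·cos F = 116.58, so ED ≈ 10.797.
Law of cosines again: cos D = (ED² + DF² − FE²)/(2·ED·DF) ≈ 0.88644, so ∠D ≈ 27.57°.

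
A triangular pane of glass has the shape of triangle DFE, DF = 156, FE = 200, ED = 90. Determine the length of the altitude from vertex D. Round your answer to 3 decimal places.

Semiperimeter s = (200 + 90 + 156)/2 = 223.
Heron's formula: area = √(223·23·133·67) ≈ 6760.5.
The altitude from D has length 2·area/FE ≈ 67.605.

67.605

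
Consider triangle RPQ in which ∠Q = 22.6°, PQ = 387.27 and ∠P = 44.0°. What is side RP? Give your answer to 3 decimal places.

The third angle is ∠R = 180° − ∠P − ∠Q = 113.40°.
Law of sines: RP = PQ·sin Q/sin R ≈ 162.16.

162.163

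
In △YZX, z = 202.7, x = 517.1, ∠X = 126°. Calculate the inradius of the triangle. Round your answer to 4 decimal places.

r ≈ 55.8013

Law of sines: sin Z = z·sin X/x ≈ 0.31713.
Since x ≥ z, only the acute value applies: ∠Z ≈ 18.49°.
Then ∠Y = 180° − ∠X − ∠Z ≈ 35.51°.
Law of sines gives y = x·sin Y/sin X ≈ 371.26.
Area = ½·x·z·sin Y ≈ 30441.
Semiperimeter s = (371.26+202.7+517.1)/2 = 545.53.
Inradius = area/s = 30441/545.53 ≈ 55.801.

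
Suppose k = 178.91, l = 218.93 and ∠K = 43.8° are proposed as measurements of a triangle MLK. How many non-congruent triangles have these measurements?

l·sin K = 218.93·sin(43.8°) ≈ 151.5.
Since l sin K < k < l (151.5 < 178.91 < 218.93), two triangles exist.

2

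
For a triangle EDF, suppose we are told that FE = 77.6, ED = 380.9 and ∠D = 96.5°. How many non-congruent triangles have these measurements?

ED·sin D = 380.9·sin(96.5°) ≈ 378.5.
Since ∠D is not acute, a triangle exists only if FE > ED; here FE ≤ ED, so there is no triangle.

0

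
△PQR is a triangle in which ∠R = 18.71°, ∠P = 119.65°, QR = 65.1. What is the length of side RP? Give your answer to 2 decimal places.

49.77

The third angle is ∠Q = 180° − ∠R − ∠P = 41.64°.
Law of sines: RP = QR·sin Q/sin P ≈ 49.773.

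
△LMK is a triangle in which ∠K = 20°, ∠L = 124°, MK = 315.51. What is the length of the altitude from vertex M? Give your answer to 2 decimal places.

The third angle is ∠M = 180° − ∠K − ∠L = 36.00°.
Law of sines: KL = MK·sin M/sin L ≈ 223.7.
Law of sines: LM = MK·sin K/sin L ≈ 130.16.
Area = ½·MK·KL·sin K ≈ 12070.
The altitude from M has length 2·area/KL ≈ 107.91.

107.91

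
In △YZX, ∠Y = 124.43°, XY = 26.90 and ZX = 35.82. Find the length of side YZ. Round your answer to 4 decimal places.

12.9116

Law of sines: sin Z = XY·sin Y/ZX ≈ 0.61942.
Since ZX ≥ XY, only the acute value applies: ∠Z ≈ 38.27°.
Then ∠X = 180° − ∠Y − ∠Z ≈ 17.30°.
Law of sines gives YZ = ZX·sin X/sin Y ≈ 12.912.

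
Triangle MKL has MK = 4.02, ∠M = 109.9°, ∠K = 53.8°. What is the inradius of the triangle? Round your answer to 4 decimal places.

r ≈ 1.5041

The third angle is ∠L = 180° − ∠M − ∠K = 16.30°.
Law of sines: KL = MK·sin M/sin L ≈ 13.468.
Law of sines: LM = MK·sin K/sin L ≈ 11.558.
Area = ½·MK·KL·sin K ≈ 21.845.
Semiperimeter s = (13.468+11.558+4.02)/2 = 14.523.
Inradius = area/s = 21.845/14.523 ≈ 1.5041.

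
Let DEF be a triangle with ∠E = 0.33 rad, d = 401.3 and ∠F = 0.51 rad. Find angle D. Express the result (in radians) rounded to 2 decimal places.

The third angle is ∠D = π − ∠E − ∠F = 2.302 rad.

2.30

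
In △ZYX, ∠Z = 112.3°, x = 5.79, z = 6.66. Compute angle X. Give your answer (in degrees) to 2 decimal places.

Law of sines: sin X = x·sin Z/z ≈ 0.80435.
Since z ≥ x, only the acute value applies: ∠X ≈ 53.55°.
Then ∠Y = 180° − ∠Z − ∠X ≈ 14.15°.

53.55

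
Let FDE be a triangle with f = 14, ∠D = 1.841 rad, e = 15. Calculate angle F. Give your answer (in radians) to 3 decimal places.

∠F ≈ 0.624 rad

By the law of cosines, d² = e² + f² − 2·e·f·cos D = 533.11, so d ≈ 23.089.
Law of cosines again: cos F = (d² + e² − f²)/(2·d·e) ≈ 0.81151, so ∠F ≈ 0.624 rad.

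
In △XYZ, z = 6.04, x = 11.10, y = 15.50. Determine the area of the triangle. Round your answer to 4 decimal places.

Semiperimeter s = (11.1 + 15.5 + 6.04)/2 = 16.32.
Heron's formula: area = √(16.32·5.22·0.82·10.28) ≈ 26.798.

area ≈ 26.7978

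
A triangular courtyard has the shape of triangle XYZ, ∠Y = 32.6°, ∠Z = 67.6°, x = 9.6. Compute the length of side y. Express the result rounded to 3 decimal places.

The third angle is ∠X = 180° − ∠Y − ∠Z = 79.80°.
Law of sines: y = x·sin Y/sin X ≈ 5.2553.

5.255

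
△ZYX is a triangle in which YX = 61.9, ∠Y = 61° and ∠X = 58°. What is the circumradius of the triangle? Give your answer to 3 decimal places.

The third angle is ∠Z = 180° − ∠Y − ∠X = 61.00°.
Law of sines: XZ = YX·sin Y/sin Z ≈ 61.9.
Law of sines: ZY = YX·sin X/sin Z ≈ 60.019.
Circumradius = YX/(2 sin Z) ≈ 35.387.

R ≈ 35.387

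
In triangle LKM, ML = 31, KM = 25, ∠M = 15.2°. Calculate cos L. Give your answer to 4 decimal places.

By the law of cosines, LK² = KM² + ML² − 2·KM·ML·cos M = 90.224, so LK ≈ 9.4987.
Law of cosines again: cos L = (ML² + LK² − KM²)/(2·ML·LK) ≈ 0.72374, so ∠L ≈ 43.64°.

cos L ≈ 0.7237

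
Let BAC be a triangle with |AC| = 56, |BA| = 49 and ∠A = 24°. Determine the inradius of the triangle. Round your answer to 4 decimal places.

8.7276

By the law of cosines, |CB|² = |BA|² + |AC|² − 2·|BA|·|AC|·cos A = 523.46, so |CB| ≈ 22.879.
Area = ½·|BA|·|AC|·sin A ≈ 558.04.
Semiperimeter s = (56+22.879+49)/2 = 63.94.
Inradius = area/s = 558.04/63.94 ≈ 8.7276.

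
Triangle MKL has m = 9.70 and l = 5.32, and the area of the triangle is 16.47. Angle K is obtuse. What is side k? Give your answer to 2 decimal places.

14.21

From area = ½·l·m·sin K, we get sin K = 2·area/(l·m) ≈ 0.63832.
Taking the obtuse solution, ∠K ≈ 140.33°.
Law of cosines then gives k ≈ 14.207.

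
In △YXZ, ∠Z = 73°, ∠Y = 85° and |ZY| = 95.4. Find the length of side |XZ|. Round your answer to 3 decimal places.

The third angle is ∠X = 180° − ∠Z − ∠Y = 22.00°.
Law of sines: |XZ| = |ZY|·sin Y/sin X ≈ 253.7.

253.698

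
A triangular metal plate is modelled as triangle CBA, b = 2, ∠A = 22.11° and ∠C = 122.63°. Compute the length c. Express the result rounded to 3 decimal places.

2.918

The third angle is ∠B = 180° − ∠A − ∠C = 35.26°.
Law of sines: c = b·sin C/sin B ≈ 2.9177.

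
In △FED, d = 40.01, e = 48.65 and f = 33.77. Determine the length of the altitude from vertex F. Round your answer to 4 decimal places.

Semiperimeter s = (33.77 + 48.65 + 40.01)/2 = 61.215.
Heron's formula: area = √(61.215·27.445·12.565·21.205) ≈ 669.05.
The altitude from F has length 2·area/f ≈ 39.624.

39.6241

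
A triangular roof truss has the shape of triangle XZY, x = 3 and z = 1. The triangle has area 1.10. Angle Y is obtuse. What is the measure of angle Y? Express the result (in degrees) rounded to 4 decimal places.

From area = ½·x·z·sin Y, we get sin Y = 2·area/(x·z) ≈ 0.73333.
Taking the obtuse solution, ∠Y ≈ 132.83°.

∠Y ≈ 132.8334°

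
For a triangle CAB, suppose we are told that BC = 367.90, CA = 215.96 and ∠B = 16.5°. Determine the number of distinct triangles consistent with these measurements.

BC·sin B = 367.90·sin(16.5°) ≈ 104.5.
Since BC sin B < CA < BC (104.5 < 215.96 < 367.90), two triangles exist.

2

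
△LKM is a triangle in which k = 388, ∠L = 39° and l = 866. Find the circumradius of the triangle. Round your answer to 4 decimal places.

Law of sines: sin K = k·sin L/l ≈ 0.28196.
Since l ≥ k, only the acute value applies: ∠K ≈ 16.38°.
Then ∠M = 180° − ∠L − ∠K ≈ 124.62°.
Law of sines gives m = l·sin M/sin L ≈ 1132.4.
Circumradius = l/(2 sin L) ≈ 688.04.

R ≈ 688.0438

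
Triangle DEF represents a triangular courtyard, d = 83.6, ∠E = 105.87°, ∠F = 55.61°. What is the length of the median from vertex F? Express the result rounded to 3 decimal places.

The third angle is ∠D = 180° − ∠E − ∠F = 18.52°.
Law of sines: e = d·sin E/sin D ≈ 253.16.
Law of sines: f = d·sin F/sin D ≈ 217.19.
Median from F: ½√(2·d² + 2·e² − f²) ≈ 154.1.

m_F ≈ 154.101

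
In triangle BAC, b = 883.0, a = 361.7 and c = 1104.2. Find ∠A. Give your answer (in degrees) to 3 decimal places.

∠A ≈ 16.664°

By the law of cosines, cos A = (c² + b² − a²) / (2·c·b) ≈ 0.95800, so ∠A ≈ 16.66°.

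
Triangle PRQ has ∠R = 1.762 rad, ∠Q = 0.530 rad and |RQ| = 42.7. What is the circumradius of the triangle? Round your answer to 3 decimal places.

28.428

The third angle is ∠P = π − ∠R − ∠Q = 0.850 rad.
Law of sines: |QP| = |RQ|·sin R/sin P ≈ 55.821.
Law of sines: |PR| = |RQ|·sin Q/sin P ≈ 28.743.
Circumradius = |RQ|/(2 sin P) ≈ 28.428.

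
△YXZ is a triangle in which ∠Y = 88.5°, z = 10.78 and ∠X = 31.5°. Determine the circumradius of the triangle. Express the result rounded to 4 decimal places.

The third angle is ∠Z = 180° − ∠Y − ∠X = 60.00°.
Law of sines: y = z·sin Y/sin Z ≈ 12.443.
Law of sines: x = z·sin X/sin Z ≈ 6.5039.
Circumradius = z/(2 sin Z) ≈ 6.2238.

6.2238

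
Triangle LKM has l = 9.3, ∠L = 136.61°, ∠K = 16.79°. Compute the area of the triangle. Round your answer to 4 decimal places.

area ≈ 8.1422

The third angle is ∠M = 180° − ∠L − ∠K = 26.60°.
Law of sines: k = l·sin K/sin L ≈ 3.9106.
Law of sines: m = l·sin M/sin L ≈ 6.0617.
Area = ½·l·k·sin M ≈ 8.1422.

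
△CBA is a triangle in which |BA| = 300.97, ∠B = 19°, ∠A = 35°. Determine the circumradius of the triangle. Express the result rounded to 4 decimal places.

The third angle is ∠C = 180° − ∠B − ∠A = 126.00°.
Law of sines: |AC| = |BA|·sin B/sin C ≈ 121.12.
Law of sines: |CB| = |BA|·sin A/sin C ≈ 213.38.
Circumradius = |BA|/(2 sin C) ≈ 186.01.

186.0097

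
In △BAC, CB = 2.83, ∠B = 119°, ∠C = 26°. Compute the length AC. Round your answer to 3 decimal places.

The third angle is ∠A = 180° − ∠C − ∠B = 35.00°.
Law of sines: AC = CB·sin B/sin A ≈ 4.3153.

4.315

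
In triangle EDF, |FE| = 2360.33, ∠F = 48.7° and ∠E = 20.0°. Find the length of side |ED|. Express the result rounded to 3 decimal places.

The third angle is ∠D = 180° − ∠F − ∠E = 111.30°.
Law of sines: |ED| = |FE|·sin F/sin D ≈ 1903.2.

1903.239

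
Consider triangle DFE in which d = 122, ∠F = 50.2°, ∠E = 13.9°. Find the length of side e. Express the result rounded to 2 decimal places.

The third angle is ∠D = 180° − ∠F − ∠E = 115.90°.
Law of sines: e = d·sin E/sin D ≈ 32.58.

32.58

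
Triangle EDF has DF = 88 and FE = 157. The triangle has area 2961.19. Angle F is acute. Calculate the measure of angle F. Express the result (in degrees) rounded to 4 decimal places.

From area = ½·DF·FE·sin F, we get sin F = 2·area/(DF·FE) ≈ 0.42866.
Taking the acute solution, ∠F ≈ 25.38°.

25.3826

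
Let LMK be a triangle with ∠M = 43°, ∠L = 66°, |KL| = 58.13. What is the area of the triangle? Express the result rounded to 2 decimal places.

2139.87

The third angle is ∠K = 180° − ∠L − ∠M = 71.00°.
Law of sines: |MK| = |KL|·sin L/sin M ≈ 77.866.
Law of sines: |LM| = |KL|·sin K/sin M ≈ 80.591.
Area = ½·|KL|·|MK|·sin K ≈ 2139.9.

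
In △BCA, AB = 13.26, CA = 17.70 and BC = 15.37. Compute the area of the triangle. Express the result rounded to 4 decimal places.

Semiperimeter s = (17.7 + 13.26 + 15.37)/2 = 23.165.
Heron's formula: area = √(23.165·5.465·9.905·7.795) ≈ 98.866.

98.8659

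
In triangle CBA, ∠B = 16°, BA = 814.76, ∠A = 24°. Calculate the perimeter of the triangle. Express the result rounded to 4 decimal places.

The third angle is ∠C = 180° − ∠B − ∠A = 140.00°.
Law of sines: AC = BA·sin B/sin C ≈ 349.38.
Law of sines: CB = BA·sin A/sin C ≈ 515.56.
Semiperimeter s = (814.76+349.38+515.56)/2 = 839.85.
Perimeter = 814.76 + 349.38 + 515.56 = 1679.7.

1679.6974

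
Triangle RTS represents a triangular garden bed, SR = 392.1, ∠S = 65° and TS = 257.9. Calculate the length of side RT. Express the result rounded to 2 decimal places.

By the law of cosines, RT² = TS² + SR² − 2·TS·SR·cos S = 1.3478e+05, so RT ≈ 367.13.

367.13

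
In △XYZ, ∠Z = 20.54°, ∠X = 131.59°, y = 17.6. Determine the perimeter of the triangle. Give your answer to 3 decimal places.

The third angle is ∠Y = 180° − ∠Z − ∠X = 27.87°.
Law of sines: x = y·sin X/sin Y ≈ 28.159.
Law of sines: z = y·sin Z/sin Y ≈ 13.21.
Semiperimeter s = (28.159+17.6+13.21)/2 = 29.484.
Perimeter = 28.159 + 17.6 + 13.21 = 58.969.

perimeter ≈ 58.969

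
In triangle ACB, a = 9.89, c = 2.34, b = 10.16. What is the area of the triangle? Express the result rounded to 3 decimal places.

11.571

Semiperimeter s = (9.89 + 2.34 + 10.16)/2 = 11.195.
Heron's formula: area = √(11.195·1.305·8.855·1.035) ≈ 11.571.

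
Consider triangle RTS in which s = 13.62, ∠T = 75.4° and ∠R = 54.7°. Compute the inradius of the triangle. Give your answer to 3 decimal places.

4.220

The third angle is ∠S = 180° − ∠R − ∠T = 49.90°.
Law of sines: r = s·sin R/sin S ≈ 14.532.
Law of sines: t = s·sin T/sin S ≈ 17.231.
Area = ½·s·r·sin T ≈ 95.767.
Semiperimeter p = (14.532+17.231+13.62)/2 = 22.691.
Inradius = area/p = 95.767/22.691 ≈ 4.2204.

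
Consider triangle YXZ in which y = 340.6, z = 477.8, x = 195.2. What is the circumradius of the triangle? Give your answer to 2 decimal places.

By the law of cosines, cos Y = (x² + z² − y²) / (2·x·z) ≈ 0.80622, so ∠Y ≈ 0.633 rad.
Circumradius = y/(2 sin Y) ≈ 287.86.

287.86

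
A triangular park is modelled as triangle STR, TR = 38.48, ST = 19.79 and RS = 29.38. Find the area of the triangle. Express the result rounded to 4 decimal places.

285.1778

Semiperimeter s = (38.48 + 29.38 + 19.79)/2 = 43.825.
Heron's formula: area = √(43.825·5.345·14.445·24.035) ≈ 285.18.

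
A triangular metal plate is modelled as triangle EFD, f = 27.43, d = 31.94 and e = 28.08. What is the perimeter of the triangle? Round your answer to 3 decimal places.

Perimeter = 28.08 + 27.43 + 31.94 = 87.45.

87.450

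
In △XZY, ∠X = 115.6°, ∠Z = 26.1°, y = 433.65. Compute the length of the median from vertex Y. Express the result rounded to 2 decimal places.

The third angle is ∠Y = 180° − ∠X − ∠Z = 38.30°.
Law of sines: x = y·sin X/sin Y ≈ 631.
Law of sines: z = y·sin Z/sin Y ≈ 307.82.
Median from Y: ½√(2·x² + 2·z² − y²) ≈ 446.59.

446.59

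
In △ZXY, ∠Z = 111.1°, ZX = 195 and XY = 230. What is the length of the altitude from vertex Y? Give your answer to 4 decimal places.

h_Y ≈ 65.7952

Law of sines: sin Y = ZX·sin Z/XY ≈ 0.79098.
Since XY ≥ ZX, only the acute value applies: ∠Y ≈ 52.28°.
Then ∠X = 180° − ∠Z − ∠Y ≈ 16.62°.
Law of sines gives YZ = XY·sin X/sin Z ≈ 70.524.
Area = ½·XY·ZX·sin X ≈ 6415.
The altitude from Y has length 2·area/ZX ≈ 65.795.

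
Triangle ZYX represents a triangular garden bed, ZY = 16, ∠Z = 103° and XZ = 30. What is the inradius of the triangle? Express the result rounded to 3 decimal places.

By the law of cosines, YX² = XZ² + ZY² − 2·XZ·ZY·cos Z = 1372, so YX ≈ 37.04.
Area = ½·XZ·ZY·sin Z ≈ 233.85.
Semiperimeter s = (37.04+30+16)/2 = 41.52.
Inradius = area/s = 233.85/41.52 ≈ 5.6322.

r ≈ 5.632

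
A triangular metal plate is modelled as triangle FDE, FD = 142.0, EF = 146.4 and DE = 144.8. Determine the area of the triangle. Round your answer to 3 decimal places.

Semiperimeter s = (144.8 + 146.4 + 142)/2 = 216.6.
Heron's formula: area = √(216.6·71.8·70.2·74.6) ≈ 9024.6.

9024.630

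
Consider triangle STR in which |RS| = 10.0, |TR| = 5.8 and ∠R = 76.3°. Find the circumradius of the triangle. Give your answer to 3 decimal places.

By the law of cosines, |ST|² = |TR|² + |RS|² − 2·|TR|·|RS|·cos R = 106.17, so |ST| ≈ 10.304.
Area = ½·|TR|·|RS|·sin R ≈ 28.175.
Circumradius = |ST|/(2 sin R) ≈ 5.3027.

5.303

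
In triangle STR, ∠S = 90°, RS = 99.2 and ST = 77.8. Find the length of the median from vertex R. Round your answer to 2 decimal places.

By the law of cosines, TR² = RS² + ST² − 2·RS·ST·cos S = 15893, so TR ≈ 126.07.
Median from R: ½√(2·TR² + 2·RS² − ST²) ≈ 106.55.

106.55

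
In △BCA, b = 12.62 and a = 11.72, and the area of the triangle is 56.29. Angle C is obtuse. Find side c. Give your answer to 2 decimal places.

22.10

From area = ½·a·b·sin C, we get sin C = 2·area/(a·b) ≈ 0.76116.
Taking the obtuse solution, ∠C ≈ 130.43°.
Law of cosines then gives c ≈ 22.102.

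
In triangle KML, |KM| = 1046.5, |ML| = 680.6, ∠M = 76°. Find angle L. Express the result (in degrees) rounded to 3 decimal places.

67.172

By the law of cosines, |LK|² = |KM|² + |ML|² − 2·|KM|·|ML|·cos M = 1.2138e+06, so |LK| ≈ 1101.7.
Law of cosines again: cos L = (|ML|² + |LK|² − |KM|²)/(2·|ML|·|LK|) ≈ 0.38797, so ∠L ≈ 67.17°.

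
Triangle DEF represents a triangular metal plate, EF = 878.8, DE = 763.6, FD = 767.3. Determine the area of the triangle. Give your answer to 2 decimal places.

Semiperimeter s = (878.8 + 767.3 + 763.6)/2 = 1204.8.
Heron's formula: area = √(1204.8·326.05·437.55·441.25) ≈ 2.754e+05.

area ≈ 275400.55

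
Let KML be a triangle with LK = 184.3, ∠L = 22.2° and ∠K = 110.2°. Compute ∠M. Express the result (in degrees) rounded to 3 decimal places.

The third angle is ∠M = 180° − ∠L − ∠K = 47.60°.

∠M ≈ 47.600°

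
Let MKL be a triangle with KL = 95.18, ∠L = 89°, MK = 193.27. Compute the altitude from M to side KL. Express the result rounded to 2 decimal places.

169.85

Law of sines: sin M = KL·sin L/MK ≈ 0.49240.
Since MK ≥ KL, only the acute value applies: ∠M ≈ 29.50°.
Then ∠K = 180° − ∠L − ∠M ≈ 61.50°.
Law of sines gives LM = MK·sin K/sin L ≈ 169.88.
Area = ½·MK·KL·sin K ≈ 8083.2.
The altitude from M has length 2·area/KL ≈ 169.85.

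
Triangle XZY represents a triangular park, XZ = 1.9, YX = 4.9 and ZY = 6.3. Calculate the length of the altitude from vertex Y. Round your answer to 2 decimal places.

Semiperimeter s = (6.3 + 4.9 + 1.9)/2 = 6.55.
Heron's formula: area = √(6.55·0.25·1.65·4.65) ≈ 3.5445.
The altitude from Y has length 2·area/XZ ≈ 3.7311.

h_Y ≈ 3.73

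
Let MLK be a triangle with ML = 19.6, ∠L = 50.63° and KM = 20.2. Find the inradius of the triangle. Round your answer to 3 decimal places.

Law of sines: sin K = ML·sin L/KM ≈ 0.75010.
Since KM ≥ ML, only the acute value applies: ∠K ≈ 48.60°.
Then ∠M = 180° − ∠L − ∠K ≈ 80.77°.
Law of sines gives LK = KM·sin M/sin L ≈ 25.791.
Area = ½·KM·ML·sin M ≈ 195.4.
Semiperimeter s = (25.791+20.2+19.6)/2 = 32.796.
Inradius = area/s = 195.4/32.796 ≈ 5.958.

r ≈ 5.958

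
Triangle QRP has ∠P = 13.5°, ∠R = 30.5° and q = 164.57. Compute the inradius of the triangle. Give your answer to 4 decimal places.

13.5818

The third angle is ∠Q = 180° − ∠R − ∠P = 136.00°.
Law of sines: r = q·sin R/sin Q ≈ 120.24.
Law of sines: p = q·sin P/sin Q ≈ 55.305.
Area = ½·q·r·sin P ≈ 2309.7.
Semiperimeter s = (164.57+120.24+55.305)/2 = 170.06.
Inradius = area/s = 2309.7/170.06 ≈ 13.582.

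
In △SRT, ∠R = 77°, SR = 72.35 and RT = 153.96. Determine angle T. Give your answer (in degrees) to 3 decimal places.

By the law of cosines, TS² = SR² + RT² − 2·SR·RT·cos R = 23927, so TS ≈ 154.68.
Law of cosines again: cos T = (RT² + TS² − SR²)/(2·RT·TS) ≈ 0.89011, so ∠T ≈ 27.11°.

27.113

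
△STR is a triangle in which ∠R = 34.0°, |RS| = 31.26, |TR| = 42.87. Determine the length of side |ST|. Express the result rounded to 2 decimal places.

By the law of cosines, |ST|² = |TR|² + |RS|² − 2·|TR|·|RS|·cos R = 593.01, so |ST| ≈ 24.352.

24.35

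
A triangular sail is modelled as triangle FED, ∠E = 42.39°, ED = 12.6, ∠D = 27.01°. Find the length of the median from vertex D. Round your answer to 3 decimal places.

The third angle is ∠F = 180° − ∠E − ∠D = 110.60°.
Law of sines: DF = ED·sin E/sin F ≈ 9.0748.
Law of sines: FE = ED·sin D/sin F ≈ 6.1131.
Median from D: ½√(2·ED² + 2·DF² − FE²) ≈ 10.546.

m_D ≈ 10.546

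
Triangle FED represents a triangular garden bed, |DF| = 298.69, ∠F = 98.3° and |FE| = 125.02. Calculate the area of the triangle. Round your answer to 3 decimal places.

area ≈ 18475.547

Area = ½·|DF|·|FE|·sin F ≈ 18476.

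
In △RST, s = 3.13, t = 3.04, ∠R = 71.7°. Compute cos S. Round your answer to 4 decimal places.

By the law of cosines, r² = s² + t² − 2·s·t·cos R = 13.063, so r ≈ 3.6143.
Law of cosines again: cos S = (t² + r² − s²)/(2·t·r) ≈ 0.56919, so ∠S ≈ 55.31°.

cos S ≈ 0.5692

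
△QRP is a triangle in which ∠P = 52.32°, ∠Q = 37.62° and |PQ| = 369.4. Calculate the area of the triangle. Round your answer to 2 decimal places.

The third angle is ∠R = 180° − ∠P − ∠Q = 90.06°.
Law of sines: |RP| = |PQ|·sin Q/sin R ≈ 225.49.
Law of sines: |QR| = |PQ|·sin P/sin R ≈ 292.36.
Area = ½·|PQ|·|RP|·sin P ≈ 32962.

area ≈ 32961.75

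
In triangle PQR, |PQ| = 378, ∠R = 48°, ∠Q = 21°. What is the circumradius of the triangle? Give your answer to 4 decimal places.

The third angle is ∠P = 180° − ∠Q − ∠R = 111.00°.
Law of sines: |QR| = |PQ|·sin P/sin R ≈ 474.86.
Law of sines: |RP| = |PQ|·sin Q/sin R ≈ 182.28.
Circumradius = |PQ|/(2 sin R) ≈ 254.32.

254.3246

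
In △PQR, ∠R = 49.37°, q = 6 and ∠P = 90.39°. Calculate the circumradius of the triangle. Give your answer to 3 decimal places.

The third angle is ∠Q = 180° − ∠R − ∠P = 40.24°.
Law of sines: p = q·sin P/sin Q ≈ 9.2878.
Law of sines: r = q·sin R/sin Q ≈ 7.049.
Circumradius = q/(2 sin Q) ≈ 4.644.

4.644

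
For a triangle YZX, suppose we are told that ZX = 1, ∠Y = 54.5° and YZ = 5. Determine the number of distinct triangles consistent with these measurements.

YZ·sin Y = 5·sin(54.5°) ≈ 4.071.
Since ZX = 1 < 4.071 = YZ sin Y, no triangle exists.

0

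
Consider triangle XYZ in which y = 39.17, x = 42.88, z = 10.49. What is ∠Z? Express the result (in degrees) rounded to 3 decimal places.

By the law of cosines, cos Z = (x² + y² − z²) / (2·x·y) ≈ 0.97134, so ∠Z ≈ 13.75°.

∠Z ≈ 13.751°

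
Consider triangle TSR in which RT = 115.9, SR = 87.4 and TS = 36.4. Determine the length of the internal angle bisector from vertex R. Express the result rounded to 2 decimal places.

99.02

By the law of cosines, cos R = (SR² + RT² − TS²) / (2·SR·RT) ≈ 0.97469, so ∠R ≈ 0.225 rad.
The bisector from R has length 2·SR·RT·cos(∠R/2)/(SR+RT) ≈ 99.02.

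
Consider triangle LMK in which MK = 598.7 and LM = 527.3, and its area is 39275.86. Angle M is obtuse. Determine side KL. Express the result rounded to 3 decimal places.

1117.147

From area = ½·LM·MK·sin M, we get sin M = 2·area/(LM·MK) ≈ 0.24882.
Taking the obtuse solution, ∠M ≈ 165.59°.
Law of cosines then gives KL ≈ 1117.1.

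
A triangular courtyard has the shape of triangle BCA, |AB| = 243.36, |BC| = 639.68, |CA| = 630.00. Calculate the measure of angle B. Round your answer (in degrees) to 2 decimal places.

By the law of cosines, cos B = (|AB|² + |BC|² − |CA|²) / (2·|AB|·|BC|) ≈ 0.22970, so ∠B ≈ 76.72°.

76.72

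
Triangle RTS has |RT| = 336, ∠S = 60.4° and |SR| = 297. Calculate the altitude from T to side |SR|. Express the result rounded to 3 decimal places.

314.463

Law of sines: sin T = |SR|·sin S/|RT| ≈ 0.76857.
Since |RT| ≥ |SR|, only the acute value applies: ∠T ≈ 50.23°.
Then ∠R = 180° − ∠S − ∠T ≈ 69.37°.
Law of sines gives |TS| = |RT|·sin R/sin S ≈ 361.66.
Area = ½·|RT|·|SR|·sin R ≈ 46698.
The altitude from T has length 2·area/|SR| ≈ 314.46.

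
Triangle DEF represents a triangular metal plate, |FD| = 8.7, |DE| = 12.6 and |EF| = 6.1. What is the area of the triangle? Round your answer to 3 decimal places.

23.930

Semiperimeter s = (6.1 + 8.7 + 12.6)/2 = 13.7.
Heron's formula: area = √(13.7·7.6·5·1.1) ≈ 23.93.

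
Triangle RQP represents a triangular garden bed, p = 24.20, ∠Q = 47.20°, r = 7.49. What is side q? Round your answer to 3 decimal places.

19.885

By the law of cosines, q² = p² + r² − 2·p·r·cos Q = 395.43, so q ≈ 19.885.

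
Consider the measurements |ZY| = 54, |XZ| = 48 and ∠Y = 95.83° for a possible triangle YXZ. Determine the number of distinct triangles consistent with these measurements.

|ZY|·sin Y = 54·sin(95.83°) ≈ 53.72.
Since ∠Y is not acute, a triangle exists only if |XZ| > |ZY|; here |XZ| ≤ |ZY|, so there is no triangle.

0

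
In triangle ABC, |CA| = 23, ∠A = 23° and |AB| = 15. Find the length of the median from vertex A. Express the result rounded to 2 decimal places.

18.64

By the law of cosines, |BC|² = |CA|² + |AB|² − 2·|CA|·|AB|·cos A = 118.85, so |BC| ≈ 10.902.
Median from A: ½√(2·|CA|² + 2·|AB|² − |BC|²) ≈ 18.636.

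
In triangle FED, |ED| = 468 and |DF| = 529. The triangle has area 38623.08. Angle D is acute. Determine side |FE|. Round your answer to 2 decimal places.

From area = ½·|ED|·|DF|·sin D, we get sin D = 2·area/(|ED|·|DF|) ≈ 0.31201.
Taking the acute solution, ∠D ≈ 18.18°.
Law of cosines then gives |FE| ≈ 168.64.

168.64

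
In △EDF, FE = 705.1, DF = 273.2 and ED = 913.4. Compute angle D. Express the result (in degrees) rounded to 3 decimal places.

∠D ≈ 34.406°

By the law of cosines, cos D = (ED² + DF² − FE²) / (2·ED·DF) ≈ 0.82506, so ∠D ≈ 34.41°.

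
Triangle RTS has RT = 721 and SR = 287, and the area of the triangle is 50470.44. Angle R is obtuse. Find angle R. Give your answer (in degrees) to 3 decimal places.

∠R ≈ 150.803°

From area = ½·SR·RT·sin R, we get sin R = 2·area/(SR·RT) ≈ 0.48781.
Taking the obtuse solution, ∠R ≈ 150.80°.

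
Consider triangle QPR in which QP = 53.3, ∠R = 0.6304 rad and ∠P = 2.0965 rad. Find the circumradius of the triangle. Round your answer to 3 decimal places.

45.210

The third angle is ∠Q = π − ∠P − ∠R = 0.4147 rad.
Law of sines: PR = QP·sin Q/sin R ≈ 36.431.
Law of sines: RQ = QP·sin P/sin R ≈ 78.211.
Circumradius = QP/(2 sin R) ≈ 45.21.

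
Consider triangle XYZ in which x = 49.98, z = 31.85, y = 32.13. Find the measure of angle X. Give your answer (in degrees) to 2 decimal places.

102.74

By the law of cosines, cos X = (y² + z² − x²) / (2·y·z) ≈ -0.22047, so ∠X ≈ 102.74°.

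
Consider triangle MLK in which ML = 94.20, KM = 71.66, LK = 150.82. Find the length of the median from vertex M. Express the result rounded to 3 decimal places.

m_M ≈ 36.301

Median from M: ½√(2·KM² + 2·ML² − LK²) ≈ 36.301.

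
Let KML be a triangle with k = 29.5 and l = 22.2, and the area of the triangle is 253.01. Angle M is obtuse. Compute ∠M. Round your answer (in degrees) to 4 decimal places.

From area = ½·l·k·sin M, we get sin M = 2·area/(l·k) ≈ 0.77267.
Taking the obtuse solution, ∠M ≈ 129.41°.

129.4060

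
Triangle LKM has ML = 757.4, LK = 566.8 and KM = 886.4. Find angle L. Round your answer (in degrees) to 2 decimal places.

By the law of cosines, cos L = (ML² + LK² − KM²) / (2·ML·LK) ≈ 0.12720, so ∠L ≈ 82.69°.

∠L ≈ 82.69°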